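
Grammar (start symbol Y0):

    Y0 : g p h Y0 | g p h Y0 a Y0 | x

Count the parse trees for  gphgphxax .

2

Parse trees for gphgphxax:
  [Y0 g p h [Y0 g p h [Y0 x] a [Y0 x]]]
  [Y0 g p h [Y0 g p h [Y0 x]] a [Y0 x]]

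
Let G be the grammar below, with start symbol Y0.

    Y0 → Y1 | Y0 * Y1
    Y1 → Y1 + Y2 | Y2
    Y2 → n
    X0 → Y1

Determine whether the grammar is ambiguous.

Only Y0, Y1, Y2 are reachable from Y0; ignoring the rest: The grammar is stratified — Y0 handles '*' (left-recursive), Y1 handles '+', Y2 atoms. Each operator has a fixed associativity and precedence level, so every string has one parse.

Unambiguous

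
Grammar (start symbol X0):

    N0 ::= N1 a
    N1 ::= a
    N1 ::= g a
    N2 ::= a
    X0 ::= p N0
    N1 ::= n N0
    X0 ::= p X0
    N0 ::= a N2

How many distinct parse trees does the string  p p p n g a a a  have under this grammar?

1

Parse trees for p p p n g a a a:
  [X0 p [X0 p [X0 p [N0 [N1 n [N0 [N1 g a] a]] a]]]]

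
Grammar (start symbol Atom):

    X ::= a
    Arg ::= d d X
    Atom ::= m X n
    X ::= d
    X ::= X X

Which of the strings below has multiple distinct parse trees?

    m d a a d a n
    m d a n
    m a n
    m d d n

m d a a d a n

m d a a d a n: 14 trees
m d a n: 1 tree
m a n: 1 tree
m d d n: 1 tree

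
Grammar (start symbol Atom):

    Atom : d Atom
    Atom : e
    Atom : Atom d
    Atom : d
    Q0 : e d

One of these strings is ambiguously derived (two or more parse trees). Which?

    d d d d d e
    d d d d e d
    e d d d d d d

d d d d d e: 1 tree
d d d d e d: 5 trees
e d d d d d d: 1 tree

d d d d e d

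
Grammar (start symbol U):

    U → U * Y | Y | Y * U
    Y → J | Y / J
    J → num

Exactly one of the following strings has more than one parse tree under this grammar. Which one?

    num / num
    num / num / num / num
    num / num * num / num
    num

num / num * num / num

num / num: 1 tree
num / num / num / num: 1 tree
num / num * num / num: 2 trees
num: 1 tree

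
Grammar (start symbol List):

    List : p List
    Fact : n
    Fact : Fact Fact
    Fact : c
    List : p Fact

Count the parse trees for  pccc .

Parse trees for pccc:
  [List p [Fact [Fact c] [Fact [Fact c] [Fact c]]]]
  [List p [Fact [Fact [Fact c] [Fact c]] [Fact c]]]

2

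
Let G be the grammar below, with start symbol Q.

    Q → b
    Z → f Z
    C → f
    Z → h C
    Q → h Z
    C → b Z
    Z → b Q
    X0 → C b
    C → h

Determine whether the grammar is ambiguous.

Only Q, Z, C are reachable from Q; ignoring the rest: The reachable rules are right-linear with at most one rule per (nonterminal, next-terminal) pair. Each input token forces the next rule, so parsing is deterministic.

Unambiguous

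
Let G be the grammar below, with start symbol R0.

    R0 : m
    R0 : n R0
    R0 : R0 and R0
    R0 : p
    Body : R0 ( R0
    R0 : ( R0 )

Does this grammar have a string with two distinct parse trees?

Witness: n m and m

Derivation 1: R0 ⇒ n R0 ⇒ n R0 and R0 ⇒ n m and R0 ⇒ n m and m
Derivation 2: R0 ⇒ R0 and R0 ⇒ n R0 and R0 ⇒ n m and R0 ⇒ n m and m

Two distinct leftmost derivations for the same string.

Ambiguous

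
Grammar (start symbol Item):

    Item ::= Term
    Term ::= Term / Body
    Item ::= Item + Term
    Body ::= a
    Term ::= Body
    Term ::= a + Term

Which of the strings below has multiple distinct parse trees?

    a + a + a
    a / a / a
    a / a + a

a + a + a

a + a + a: 4 trees
a / a / a: 1 tree
a / a + a: 1 tree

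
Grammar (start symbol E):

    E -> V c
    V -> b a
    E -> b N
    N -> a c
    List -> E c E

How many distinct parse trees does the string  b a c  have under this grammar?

Parse trees for b a c:
  [E [V b a] c]
  [E b [N a c]]

2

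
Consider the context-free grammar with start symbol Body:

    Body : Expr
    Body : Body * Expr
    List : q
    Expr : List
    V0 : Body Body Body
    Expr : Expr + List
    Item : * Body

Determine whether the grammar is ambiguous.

Unambiguous

(V0, Item are unreachable from Body, so their rules don't affect L(Body).) The grammar is stratified — Body handles '*' (left-recursive), Expr handles '+', List atoms. Each operator has a fixed associativity and precedence level, so every string has one parse.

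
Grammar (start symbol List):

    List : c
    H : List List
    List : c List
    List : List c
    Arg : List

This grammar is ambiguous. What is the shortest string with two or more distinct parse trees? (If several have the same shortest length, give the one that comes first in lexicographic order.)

c c

length 1: no string has ≥2 trees
length 2: c c has 2 parse trees

Two derivations of c c:
  List ⇒ c List ⇒ c c
  List ⇒ List c ⇒ c c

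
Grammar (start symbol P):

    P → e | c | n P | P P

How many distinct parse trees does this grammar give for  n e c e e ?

14

Parse trees for n e c e e (showing first 6 of 14):
  [P n [P [P e] [P [P c] [P [P e] [P e]]]]]
  [P n [P [P e] [P [P [P c] [P e]] [P e]]]]
  [P n [P [P [P e] [P c]] [P [P e] [P e]]]]
  [P n [P [P [P e] [P [P c] [P e]]] [P e]]]
  [P n [P [P [P [P e] [P c]] [P e]] [P e]]]
  [P [P n [P e]] [P [P c] [P [P e] [P e]]]]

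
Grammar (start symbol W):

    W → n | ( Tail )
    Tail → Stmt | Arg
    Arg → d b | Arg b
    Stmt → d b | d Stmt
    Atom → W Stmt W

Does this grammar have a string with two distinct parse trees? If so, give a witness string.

Witness: ( d b )

Derivation 1: W ⇒ ( Tail ) ⇒ ( Stmt ) ⇒ ( d b )
Derivation 2: W ⇒ ( Tail ) ⇒ ( Arg ) ⇒ ( d b )

Two distinct leftmost derivations for the same string.

Ambiguous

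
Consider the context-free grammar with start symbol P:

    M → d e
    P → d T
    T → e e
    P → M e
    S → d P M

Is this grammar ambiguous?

Witness: d e e

Derivation 1: P ⇒ d T ⇒ d e e
Derivation 2: P ⇒ M e ⇒ d e e

Two distinct leftmost derivations for the same string.

Ambiguous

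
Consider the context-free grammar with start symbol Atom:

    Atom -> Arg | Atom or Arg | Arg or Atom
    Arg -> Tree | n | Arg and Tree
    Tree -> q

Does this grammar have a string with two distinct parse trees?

Witness: n or n

Derivation 1: Atom ⇒ Atom or Arg ⇒ Arg or Arg ⇒ n or Arg ⇒ n or n
Derivation 2: Atom ⇒ Arg or Atom ⇒ n or Atom ⇒ n or Arg ⇒ n or n

Two distinct leftmost derivations for the same string.

Ambiguous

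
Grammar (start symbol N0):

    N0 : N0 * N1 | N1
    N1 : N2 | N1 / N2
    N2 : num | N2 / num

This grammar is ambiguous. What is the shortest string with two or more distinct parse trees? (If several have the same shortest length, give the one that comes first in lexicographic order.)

length 1: no string has ≥2 trees
length 3: num / num has 2 parse trees

Two derivations of num / num:
  N0 ⇒ N1 ⇒ N2 ⇒ N2 / num ⇒ num / num
  N0 ⇒ N1 ⇒ N1 / N2 ⇒ N2 / N2 ⇒ num / N2 ⇒ num / num

num / num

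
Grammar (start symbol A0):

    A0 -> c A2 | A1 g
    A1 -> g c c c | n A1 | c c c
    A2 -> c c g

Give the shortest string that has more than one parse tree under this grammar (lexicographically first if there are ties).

c c c g

length 4: c c c g has 2 parse trees

Two derivations of c c c g:
  A0 ⇒ c A2 ⇒ c c c g
  A0 ⇒ A1 g ⇒ c c c g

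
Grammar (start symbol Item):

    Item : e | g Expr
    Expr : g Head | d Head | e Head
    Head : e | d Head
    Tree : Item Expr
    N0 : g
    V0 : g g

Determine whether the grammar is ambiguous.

Only Item, Expr, Head are reachable from Item; ignoring the rest: Each reachable nonterminal has at most one production per leading terminal, and all productions are right-linear; the derivation is determined token-by-token.

Unambiguous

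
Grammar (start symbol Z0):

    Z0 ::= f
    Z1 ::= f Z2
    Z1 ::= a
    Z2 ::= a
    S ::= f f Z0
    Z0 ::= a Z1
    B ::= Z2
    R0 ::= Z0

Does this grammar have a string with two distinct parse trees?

Unambiguous

(B, R0, S are unreachable from Z0, so their rules don't affect L(Z0).) Each reachable nonterminal has at most one production per leading terminal, and all productions are right-linear; the derivation is determined token-by-token.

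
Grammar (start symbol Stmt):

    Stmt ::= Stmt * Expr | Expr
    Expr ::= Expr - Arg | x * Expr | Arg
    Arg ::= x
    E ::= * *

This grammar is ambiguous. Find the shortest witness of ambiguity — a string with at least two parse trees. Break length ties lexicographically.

length 1: no string has ≥2 trees
length 3: x * x has 2 parse trees

Two derivations of x * x:
  Stmt ⇒ Stmt * Expr ⇒ Expr * Expr ⇒ Arg * Expr ⇒ x * Expr ⇒ x * Arg ⇒ x * x
  Stmt ⇒ Expr ⇒ x * Expr ⇒ x * Arg ⇒ x * x

x * x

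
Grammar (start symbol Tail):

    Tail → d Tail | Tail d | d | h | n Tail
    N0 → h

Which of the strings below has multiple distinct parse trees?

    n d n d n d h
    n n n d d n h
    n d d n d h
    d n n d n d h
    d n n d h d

d n n d h d

n d n d n d h: 1 tree
n n n d d n h: 1 tree
n d d n d h: 1 tree
d n n d n d h: 1 tree
d n n d h d: 5 trees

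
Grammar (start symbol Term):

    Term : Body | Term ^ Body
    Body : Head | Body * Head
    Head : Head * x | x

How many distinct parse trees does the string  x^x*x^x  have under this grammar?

2

Parse trees for x^x*x^x:
  [Term [Term [Term [Body [Head x]]] ^ [Body [Head [Head x] * x]]] ^ [Body [Head x]]]
  [Term [Term [Term [Body [Head x]]] ^ [Body [Body [Head x]] * [Head x]]] ^ [Body [Head x]]]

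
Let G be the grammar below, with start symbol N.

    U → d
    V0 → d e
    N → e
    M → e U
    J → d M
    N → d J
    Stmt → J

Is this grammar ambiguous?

(V0, Stmt are unreachable from N, so their rules don't affect L(N).) Each reachable nonterminal has at most one production per leading terminal, and all productions are right-linear; the derivation is determined token-by-token.

Unambiguous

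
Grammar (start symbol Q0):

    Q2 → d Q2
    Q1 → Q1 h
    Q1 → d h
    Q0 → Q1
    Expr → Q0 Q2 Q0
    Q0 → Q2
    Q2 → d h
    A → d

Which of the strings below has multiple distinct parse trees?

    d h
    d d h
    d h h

d h

d h: 2 trees
d d h: 1 tree
d h h: 1 tree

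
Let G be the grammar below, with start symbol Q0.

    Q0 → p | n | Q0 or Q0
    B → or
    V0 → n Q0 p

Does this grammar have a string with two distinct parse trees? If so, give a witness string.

Ambiguous

Witness: n or n or n

Derivation 1: Q0 ⇒ Q0 or Q0 ⇒ n or Q0 ⇒ n or Q0 or Q0 ⇒ n or n or Q0 ⇒ n or n or n
Derivation 2: Q0 ⇒ Q0 or Q0 ⇒ Q0 or Q0 or Q0 ⇒ n or Q0 or Q0 ⇒ n or n or Q0 ⇒ n or n or n

Two distinct leftmost derivations for the same string.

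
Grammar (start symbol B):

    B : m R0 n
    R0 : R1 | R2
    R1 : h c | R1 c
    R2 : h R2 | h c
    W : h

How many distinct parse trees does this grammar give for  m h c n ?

Parse trees for m h c n:
  [B m [R0 [R1 h c]] n]
  [B m [R0 [R2 h c]] n]

2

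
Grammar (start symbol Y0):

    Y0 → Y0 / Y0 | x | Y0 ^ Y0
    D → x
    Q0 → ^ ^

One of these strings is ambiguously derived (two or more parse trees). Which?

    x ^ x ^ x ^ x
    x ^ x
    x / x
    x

x ^ x ^ x ^ x: 5 trees
x ^ x: 1 tree
x / x: 1 tree
x: 1 tree

x ^ x ^ x ^ x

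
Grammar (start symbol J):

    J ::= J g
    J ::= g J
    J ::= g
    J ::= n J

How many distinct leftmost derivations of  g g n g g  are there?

Parse trees for g g n g g:
  [J [J g [J g [J n [J g]]]] g]
  [J g [J [J g [J n [J g]]] g]]
  [J g [J g [J [J n [J g]] g]]]
  [J g [J g [J n [J [J g] g]]]]
  [J g [J g [J n [J g [J g]]]]]

5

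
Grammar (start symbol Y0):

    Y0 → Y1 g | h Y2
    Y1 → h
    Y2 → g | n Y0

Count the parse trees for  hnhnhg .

Parse trees for hnhnhg:
  [Y0 h [Y2 n [Y0 h [Y2 n [Y0 [Y1 h] g]]]]]
  [Y0 h [Y2 n [Y0 h [Y2 n [Y0 h [Y2 g]]]]]]

2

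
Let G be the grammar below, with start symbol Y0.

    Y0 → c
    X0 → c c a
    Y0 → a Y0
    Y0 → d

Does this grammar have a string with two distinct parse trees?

Unambiguous

Only Y0 is reachable from Y0; ignoring the rest: Restricted to the reachable nonterminals, every rule has the form A → t or A → t B, and no two rules for the same A share a first terminal. The grammar encodes a DFA — one run per string.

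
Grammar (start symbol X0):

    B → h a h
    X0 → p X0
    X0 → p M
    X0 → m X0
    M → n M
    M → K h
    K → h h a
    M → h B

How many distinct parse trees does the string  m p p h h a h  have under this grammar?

Parse trees for m p p h h a h:
  [X0 m [X0 p [X0 p [M [K h h a] h]]]]
  [X0 m [X0 p [X0 p [M h [B h a h]]]]]

2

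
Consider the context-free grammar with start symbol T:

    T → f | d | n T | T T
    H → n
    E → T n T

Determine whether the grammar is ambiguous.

Ambiguous

Witness: d d d

Derivation 1: T ⇒ T T ⇒ d T ⇒ d T T ⇒ d d T ⇒ d d d
Derivation 2: T ⇒ T T ⇒ T T T ⇒ d T T ⇒ d d T ⇒ d d d

Two distinct leftmost derivations for the same string.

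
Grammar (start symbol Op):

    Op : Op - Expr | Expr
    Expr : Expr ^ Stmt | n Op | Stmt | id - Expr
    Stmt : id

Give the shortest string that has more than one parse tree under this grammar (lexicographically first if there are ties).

id - id

length 1: no string has ≥2 trees
length 2: no string has ≥2 trees
length 3: id - id has 2 parse trees

Two derivations of id - id:
  Op ⇒ Op - Expr ⇒ Expr - Expr ⇒ Stmt - Expr ⇒ id - Expr ⇒ id - Stmt ⇒ id - id
  Op ⇒ Expr ⇒ id - Expr ⇒ id - Stmt ⇒ id - id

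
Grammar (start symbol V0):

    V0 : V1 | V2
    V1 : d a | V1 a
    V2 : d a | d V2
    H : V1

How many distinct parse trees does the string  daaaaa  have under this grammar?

Parse trees for daaaaa:
  [V0 [V1 [V1 [V1 [V1 [V1 d a] a] a] a] a]]

1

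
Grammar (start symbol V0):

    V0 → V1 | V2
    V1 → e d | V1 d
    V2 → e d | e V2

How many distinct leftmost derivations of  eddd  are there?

Parse trees for eddd:
  [V0 [V1 [V1 [V1 e d] d] d]]

1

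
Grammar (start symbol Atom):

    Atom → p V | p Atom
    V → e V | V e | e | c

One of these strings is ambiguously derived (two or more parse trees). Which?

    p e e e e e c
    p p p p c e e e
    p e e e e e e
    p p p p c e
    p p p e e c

p e e e e e c: 1 tree
p p p p c e e e: 1 tree
p e e e e e e: 32 trees
p p p p c e: 1 tree
p p p e e c: 1 tree

p e e e e e e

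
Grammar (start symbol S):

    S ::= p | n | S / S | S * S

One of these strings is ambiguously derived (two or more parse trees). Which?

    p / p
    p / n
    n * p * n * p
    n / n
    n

p / p: 1 tree
p / n: 1 tree
n * p * n * p: 5 trees
n / n: 1 tree
n: 1 tree

n * p * n * p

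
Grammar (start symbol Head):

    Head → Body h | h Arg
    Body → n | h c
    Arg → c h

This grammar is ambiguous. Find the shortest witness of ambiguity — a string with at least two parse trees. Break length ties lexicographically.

h c h

length 2: no string has ≥2 trees
length 3: h c h has 2 parse trees

Two derivations of h c h:
  Head ⇒ Body h ⇒ h c h
  Head ⇒ h Arg ⇒ h c h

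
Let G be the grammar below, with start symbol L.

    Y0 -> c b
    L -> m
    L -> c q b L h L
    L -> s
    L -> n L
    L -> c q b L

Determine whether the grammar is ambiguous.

Ambiguous

Witness: c q b c q b m h m

Derivation 1: L ⇒ c q b L h L ⇒ c q b c q b L h L ⇒ c q b c q b m h L ⇒ c q b c q b m h m
Derivation 2: L ⇒ c q b L ⇒ c q b c q b L h L ⇒ c q b c q b m h L ⇒ c q b c q b m h m

Two distinct leftmost derivations for the same string.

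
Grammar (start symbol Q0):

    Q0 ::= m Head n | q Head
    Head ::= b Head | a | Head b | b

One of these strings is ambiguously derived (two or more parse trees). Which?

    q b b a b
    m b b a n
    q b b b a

q b b a b: 3 trees
m b b a n: 1 tree
q b b b a: 1 tree

q b b a b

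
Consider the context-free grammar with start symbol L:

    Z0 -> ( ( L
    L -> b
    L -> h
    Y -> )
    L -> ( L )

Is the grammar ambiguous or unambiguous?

Only L is reachable from L; ignoring the rest: Each string is a nest of matched brackets around a single atom. An opening bracket forces the recursive rule; an atom forces the base rule.

Unambiguous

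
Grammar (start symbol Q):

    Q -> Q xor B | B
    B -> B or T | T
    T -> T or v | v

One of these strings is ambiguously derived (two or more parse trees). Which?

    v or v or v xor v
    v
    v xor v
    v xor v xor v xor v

v or v or v xor v

v or v or v xor v: 4 trees
v: 1 tree
v xor v: 1 tree
v xor v xor v xor v: 1 tree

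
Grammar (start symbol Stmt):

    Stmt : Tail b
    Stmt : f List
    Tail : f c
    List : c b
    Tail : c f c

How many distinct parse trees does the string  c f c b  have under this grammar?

1

Parse trees for c f c b:
  [Stmt [Tail c f c] b]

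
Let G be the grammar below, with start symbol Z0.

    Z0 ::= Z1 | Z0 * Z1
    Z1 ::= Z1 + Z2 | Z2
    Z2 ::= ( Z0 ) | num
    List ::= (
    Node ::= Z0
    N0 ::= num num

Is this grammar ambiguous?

Unambiguous

Only Z0, Z1, Z2 are reachable from Z0; ignoring the rest: Z0 → Z0 * Z1 | Z1  ;  Z1 → Z1 + Z2 | Z2  — a left-associative chain with Z2 at the bottom. Each string factors uniquely by precedence.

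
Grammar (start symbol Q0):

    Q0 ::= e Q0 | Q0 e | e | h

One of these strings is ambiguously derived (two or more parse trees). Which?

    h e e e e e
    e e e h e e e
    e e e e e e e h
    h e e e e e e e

h e e e e e: 1 tree
e e e h e e e: 20 trees
e e e e e e e h: 1 tree
h e e e e e e e: 1 tree

e e e h e e e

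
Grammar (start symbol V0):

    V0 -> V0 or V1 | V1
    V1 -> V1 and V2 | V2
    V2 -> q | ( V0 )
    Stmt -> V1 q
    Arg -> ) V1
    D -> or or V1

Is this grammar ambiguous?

Unambiguous

Only V0, V1, V2 are reachable from V0; ignoring the rest: V0 → V0 or V1 | V1  ;  V1 → V1 and V2 | V2  — a left-associative chain with V2 at the bottom. Each string factors uniquely by precedence.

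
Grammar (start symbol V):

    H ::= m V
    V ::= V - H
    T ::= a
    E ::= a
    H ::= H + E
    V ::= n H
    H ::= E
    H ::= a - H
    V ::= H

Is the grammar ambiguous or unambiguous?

Witness: a - a

Derivation 1: V ⇒ V - H ⇒ H - H ⇒ E - H ⇒ a - H ⇒ a - E ⇒ a - a
Derivation 2: V ⇒ H ⇒ a - H ⇒ a - E ⇒ a - a

Two distinct leftmost derivations for the same string.

Ambiguous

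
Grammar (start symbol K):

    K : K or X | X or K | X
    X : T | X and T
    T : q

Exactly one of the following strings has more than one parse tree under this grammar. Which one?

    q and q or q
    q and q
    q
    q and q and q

q and q or q

q and q or q: 2 trees
q and q: 1 tree
q: 1 tree
q and q and q: 1 tree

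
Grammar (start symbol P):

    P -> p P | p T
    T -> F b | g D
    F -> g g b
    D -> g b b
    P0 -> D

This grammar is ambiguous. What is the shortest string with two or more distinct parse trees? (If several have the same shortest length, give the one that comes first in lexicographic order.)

p g g b b

length 5: p g g b b has 2 parse trees

Two derivations of p g g b b:
  P ⇒ p T ⇒ p F b ⇒ p g g b b
  P ⇒ p T ⇒ p g D ⇒ p g g b b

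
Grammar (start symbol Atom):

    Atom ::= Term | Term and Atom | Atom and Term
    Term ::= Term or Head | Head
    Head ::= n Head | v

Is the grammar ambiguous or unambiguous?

Witness: v and v

Derivation 1: Atom ⇒ Term and Atom ⇒ Head and Atom ⇒ v and Atom ⇒ v and Term ⇒ v and Head ⇒ v and v
Derivation 2: Atom ⇒ Atom and Term ⇒ Term and Term ⇒ Head and Term ⇒ v and Term ⇒ v and Head ⇒ v and v

Two distinct leftmost derivations for the same string.

Ambiguous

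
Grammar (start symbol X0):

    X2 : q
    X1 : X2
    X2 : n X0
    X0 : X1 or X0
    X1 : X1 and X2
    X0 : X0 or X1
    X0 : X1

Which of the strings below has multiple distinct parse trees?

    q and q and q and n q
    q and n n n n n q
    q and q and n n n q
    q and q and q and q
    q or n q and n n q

q and q and q and n q: 1 tree
q and n n n n n q: 1 tree
q and q and n n n q: 1 tree
q and q and q and q: 1 tree
q or n q and n n q: 4 trees

q or n q and n n q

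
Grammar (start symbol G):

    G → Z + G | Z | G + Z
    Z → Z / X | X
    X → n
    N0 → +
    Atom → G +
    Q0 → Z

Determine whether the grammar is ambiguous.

Ambiguous

Witness: n + n

Derivation 1: G ⇒ Z + G ⇒ X + G ⇒ n + G ⇒ n + Z ⇒ n + X ⇒ n + n
Derivation 2: G ⇒ G + Z ⇒ Z + Z ⇒ X + Z ⇒ n + Z ⇒ n + X ⇒ n + n

Two distinct leftmost derivations for the same string.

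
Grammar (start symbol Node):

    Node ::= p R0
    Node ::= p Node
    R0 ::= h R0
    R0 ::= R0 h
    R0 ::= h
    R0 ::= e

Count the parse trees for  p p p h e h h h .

4

Parse trees for p p p h e h h h:
  [Node p [Node p [Node p [R0 h [R0 [R0 [R0 [R0 e] h] h] h]]]]]
  [Node p [Node p [Node p [R0 [R0 h [R0 [R0 [R0 e] h] h]] h]]]]
  [Node p [Node p [Node p [R0 [R0 [R0 h [R0 [R0 e] h]] h] h]]]]
  [Node p [Node p [Node p [R0 [R0 [R0 [R0 h [R0 e]] h] h] h]]]]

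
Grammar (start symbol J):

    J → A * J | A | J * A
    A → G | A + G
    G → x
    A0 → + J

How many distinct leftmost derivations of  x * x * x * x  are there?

Parse trees for x * x * x * x:
  [J [A [G x]] * [J [A [G x]] * [J [A [G x]] * [J [A [G x]]]]]]
  [J [A [G x]] * [J [A [G x]] * [J [J [A [G x]]] * [A [G x]]]]]
  [J [A [G x]] * [J [J [A [G x]] * [J [A [G x]]]] * [A [G x]]]]
  [J [A [G x]] * [J [J [J [A [G x]]] * [A [G x]]] * [A [G x]]]]
  [J [J [A [G x]] * [J [A [G x]] * [J [A [G x]]]]] * [A [G x]]]
  [J [J [A [G x]] * [J [J [A [G x]]] * [A [G x]]]] * [A [G x]]]
  [J [J [J [A [G x]] * [J [A [G x]]]] * [A [G x]]] * [A [G x]]]
  [J [J [J [J [A [G x]]] * [A [G x]]] * [A [G x]]] * [A [G x]]]

8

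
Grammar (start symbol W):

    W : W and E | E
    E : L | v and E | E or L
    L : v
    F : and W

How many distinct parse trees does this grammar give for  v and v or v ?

3

Parse trees for v and v or v:
  [W [W [E [L v]]] and [E [E [L v]] or [L v]]]
  [W [E v and [E [E [L v]] or [L v]]]]
  [W [E [E v and [E [L v]]] or [L v]]]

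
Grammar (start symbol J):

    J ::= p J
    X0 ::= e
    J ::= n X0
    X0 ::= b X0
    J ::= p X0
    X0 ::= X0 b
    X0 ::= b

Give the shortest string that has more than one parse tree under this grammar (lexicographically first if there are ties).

length 2: no string has ≥2 trees
length 3: n b b has 2 parse trees

Two derivations of n b b:
  J ⇒ n X0 ⇒ n b X0 ⇒ n b b
  J ⇒ n X0 ⇒ n X0 b ⇒ n b b

n b b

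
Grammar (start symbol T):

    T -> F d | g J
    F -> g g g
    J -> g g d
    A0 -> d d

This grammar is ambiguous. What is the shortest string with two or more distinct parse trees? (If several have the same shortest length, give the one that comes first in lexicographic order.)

length 4: g g g d has 2 parse trees

Two derivations of g g g d:
  T ⇒ F d ⇒ g g g d
  T ⇒ g J ⇒ g g g d

g g g d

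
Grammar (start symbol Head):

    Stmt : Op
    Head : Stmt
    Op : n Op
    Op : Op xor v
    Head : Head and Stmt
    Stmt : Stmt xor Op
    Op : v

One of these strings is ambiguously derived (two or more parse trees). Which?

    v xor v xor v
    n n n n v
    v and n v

v xor v xor v: 4 trees
n n n n v: 1 tree
v and n v: 1 tree

v xor v xor v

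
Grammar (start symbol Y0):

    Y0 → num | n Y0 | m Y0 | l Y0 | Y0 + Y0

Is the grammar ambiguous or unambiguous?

Ambiguous

Witness: l num + num

Derivation 1: Y0 ⇒ l Y0 ⇒ l Y0 + Y0 ⇒ l num + Y0 ⇒ l num + num
Derivation 2: Y0 ⇒ Y0 + Y0 ⇒ l Y0 + Y0 ⇒ l num + Y0 ⇒ l num + num

Two distinct leftmost derivations for the same string.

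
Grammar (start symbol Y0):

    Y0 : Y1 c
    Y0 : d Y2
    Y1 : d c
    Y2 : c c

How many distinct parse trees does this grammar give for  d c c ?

2

Parse trees for d c c:
  [Y0 [Y1 d c] c]
  [Y0 d [Y2 c c]]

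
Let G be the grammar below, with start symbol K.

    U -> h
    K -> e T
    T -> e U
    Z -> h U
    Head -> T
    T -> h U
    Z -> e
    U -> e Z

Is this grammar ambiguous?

Unambiguous

(Head is unreachable from K, so its rules don't affect L(K).) Restricted to the reachable nonterminals, every rule has the form A → t or A → t B, and no two rules for the same A share a first terminal. The grammar encodes a DFA — one run per string.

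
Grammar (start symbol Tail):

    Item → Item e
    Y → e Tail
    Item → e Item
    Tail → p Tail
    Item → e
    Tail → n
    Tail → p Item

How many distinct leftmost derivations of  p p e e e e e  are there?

16

Parse trees for p p e e e e e (showing first 6 of 16):
  [Tail p [Tail p [Item [Item [Item [Item [Item e] e] e] e] e]]]
  [Tail p [Tail p [Item [Item [Item [Item e [Item e]] e] e] e]]]
  [Tail p [Tail p [Item [Item [Item e [Item [Item e] e]] e] e]]]
  [Tail p [Tail p [Item [Item [Item e [Item e [Item e]]] e] e]]]
  [Tail p [Tail p [Item [Item e [Item [Item [Item e] e] e]] e]]]
  [Tail p [Tail p [Item [Item e [Item [Item e [Item e]] e]] e]]]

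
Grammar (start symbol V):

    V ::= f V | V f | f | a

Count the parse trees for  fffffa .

Parse trees for fffffa:
  [V f [V f [V f [V f [V f [V a]]]]]]

1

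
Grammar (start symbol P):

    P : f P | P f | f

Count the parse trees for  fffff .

16

Parse trees for fffff (showing first 6 of 16):
  [P f [P f [P f [P f [P f]]]]]
  [P f [P f [P f [P [P f] f]]]]
  [P f [P f [P [P f [P f]] f]]]
  [P f [P f [P [P [P f] f] f]]]
  [P f [P [P f [P f [P f]]] f]]
  [P f [P [P f [P [P f] f]] f]]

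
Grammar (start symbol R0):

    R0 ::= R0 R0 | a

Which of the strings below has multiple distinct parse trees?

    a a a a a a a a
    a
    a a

a a a a a a a a: 429 trees
a: 1 tree
a a: 1 tree

a a a a a a a a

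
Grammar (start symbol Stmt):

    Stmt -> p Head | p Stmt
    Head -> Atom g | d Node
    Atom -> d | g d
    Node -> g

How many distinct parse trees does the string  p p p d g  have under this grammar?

Parse trees for p p p d g:
  [Stmt p [Stmt p [Stmt p [Head [Atom d] g]]]]
  [Stmt p [Stmt p [Stmt p [Head d [Node g]]]]]

2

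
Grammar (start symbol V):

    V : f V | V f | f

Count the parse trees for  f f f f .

8

Parse trees for f f f f:
  [V f [V f [V f [V f]]]]
  [V f [V f [V [V f] f]]]
  [V f [V [V f [V f]] f]]
  [V f [V [V [V f] f] f]]
  [V [V f [V f [V f]]] f]
  [V [V f [V [V f] f]] f]
  [V [V [V f [V f]] f] f]
  [V [V [V [V f] f] f] f]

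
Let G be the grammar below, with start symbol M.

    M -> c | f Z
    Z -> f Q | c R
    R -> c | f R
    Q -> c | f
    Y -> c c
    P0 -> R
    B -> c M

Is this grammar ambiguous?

Unambiguous

(Y, P0, B are unreachable from M, so their rules don't affect L(M).) Each reachable nonterminal has at most one production per leading terminal, and all productions are right-linear; the derivation is determined token-by-token.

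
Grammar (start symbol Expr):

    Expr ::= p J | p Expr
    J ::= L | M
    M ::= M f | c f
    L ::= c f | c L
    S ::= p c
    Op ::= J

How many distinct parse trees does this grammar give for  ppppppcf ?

Parse trees for ppppppcf:
  [Expr p [Expr p [Expr p [Expr p [Expr p [Expr p [J [L c f]]]]]]]]
  [Expr p [Expr p [Expr p [Expr p [Expr p [Expr p [J [M c f]]]]]]]]

2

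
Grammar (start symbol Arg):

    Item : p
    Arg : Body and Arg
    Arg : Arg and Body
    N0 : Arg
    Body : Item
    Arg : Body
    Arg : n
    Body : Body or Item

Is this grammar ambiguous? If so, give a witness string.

Witness: p and p

Derivation 1: Arg ⇒ Body and Arg ⇒ Item and Arg ⇒ p and Arg ⇒ p and Body ⇒ p and Item ⇒ p and p
Derivation 2: Arg ⇒ Arg and Body ⇒ Body and Body ⇒ Item and Body ⇒ p and Body ⇒ p and Item ⇒ p and p

Two distinct leftmost derivations for the same string.

Ambiguous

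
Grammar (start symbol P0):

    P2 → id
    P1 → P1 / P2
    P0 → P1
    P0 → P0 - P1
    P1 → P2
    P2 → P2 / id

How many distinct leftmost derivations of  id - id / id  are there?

2

Parse trees for id - id / id:
  [P0 [P0 [P1 [P2 id]]] - [P1 [P1 [P2 id]] / [P2 id]]]
  [P0 [P0 [P1 [P2 id]]] - [P1 [P2 [P2 id] / id]]]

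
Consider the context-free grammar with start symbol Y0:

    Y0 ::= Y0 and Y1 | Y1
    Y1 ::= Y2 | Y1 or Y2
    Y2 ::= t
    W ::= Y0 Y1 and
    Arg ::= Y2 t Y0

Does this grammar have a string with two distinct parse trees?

Unambiguous

(W, Arg are unreachable from Y0, so their rules don't affect L(Y0).) Y0 → Y0 and Y1 | Y1  ;  Y1 → Y1 or Y2 | Y2  — a left-associative chain with Y2 at the bottom. Each string factors uniquely by precedence.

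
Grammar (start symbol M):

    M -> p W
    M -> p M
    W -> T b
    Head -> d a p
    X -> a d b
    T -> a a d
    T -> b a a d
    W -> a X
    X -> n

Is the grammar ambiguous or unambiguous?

Witness: p a a d b

Derivation 1: M ⇒ p W ⇒ p T b ⇒ p a a d b
Derivation 2: M ⇒ p W ⇒ p a X ⇒ p a a d b

Two distinct leftmost derivations for the same string.

Ambiguous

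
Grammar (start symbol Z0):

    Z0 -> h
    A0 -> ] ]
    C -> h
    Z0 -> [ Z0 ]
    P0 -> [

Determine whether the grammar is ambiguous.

(C, P0, A0 are unreachable from Z0, so their rules don't affect L(Z0).) Each string is a nest of matched brackets around a single atom. An opening bracket forces the recursive rule; an atom forces the base rule.

Unambiguous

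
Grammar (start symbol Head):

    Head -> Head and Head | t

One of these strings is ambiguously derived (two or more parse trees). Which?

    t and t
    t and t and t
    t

t and t: 1 tree
t and t and t: 2 trees
t: 1 tree

t and t and t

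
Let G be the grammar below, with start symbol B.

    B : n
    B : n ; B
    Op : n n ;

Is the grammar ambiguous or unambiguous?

Unambiguous

(Op is unreachable from B, so its rules don't affect L(B).) Right-recursive list with a separator: after each atom, whether the separator follows determines the rule. One parse per string.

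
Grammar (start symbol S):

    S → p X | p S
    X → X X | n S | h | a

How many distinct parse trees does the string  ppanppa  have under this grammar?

1

Parse trees for ppanppa:
  [S p [S p [X [X a] [X n [S p [S p [X a]]]]]]]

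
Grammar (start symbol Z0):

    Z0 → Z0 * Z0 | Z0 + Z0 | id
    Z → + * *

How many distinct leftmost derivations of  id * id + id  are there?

2

Parse trees for id * id + id:
  [Z0 [Z0 id] * [Z0 [Z0 id] + [Z0 id]]]
  [Z0 [Z0 [Z0 id] * [Z0 id]] + [Z0 id]]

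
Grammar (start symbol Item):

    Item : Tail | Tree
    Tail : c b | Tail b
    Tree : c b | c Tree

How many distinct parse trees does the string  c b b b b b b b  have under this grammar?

1

Parse trees for c b b b b b b b:
  [Item [Tail [Tail [Tail [Tail [Tail [Tail [Tail c b] b] b] b] b] b] b]]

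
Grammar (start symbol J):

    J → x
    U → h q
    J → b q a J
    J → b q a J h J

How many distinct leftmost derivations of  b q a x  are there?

Parse trees for b q a x:
  [J b q a [J x]]

1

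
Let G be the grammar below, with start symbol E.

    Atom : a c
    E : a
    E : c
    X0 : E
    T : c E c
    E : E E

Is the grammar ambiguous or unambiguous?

Ambiguous

Witness: a a a

Derivation 1: E ⇒ E E ⇒ a E ⇒ a E E ⇒ a a E ⇒ a a a
Derivation 2: E ⇒ E E ⇒ E E E ⇒ a E E ⇒ a a E ⇒ a a a

Two distinct leftmost derivations for the same string.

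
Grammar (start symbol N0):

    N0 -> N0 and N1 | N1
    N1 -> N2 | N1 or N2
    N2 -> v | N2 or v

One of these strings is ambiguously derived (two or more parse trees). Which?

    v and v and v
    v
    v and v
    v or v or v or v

v and v and v: 1 tree
v: 1 tree
v and v: 1 tree
v or v or v or v: 8 trees

v or v or v or v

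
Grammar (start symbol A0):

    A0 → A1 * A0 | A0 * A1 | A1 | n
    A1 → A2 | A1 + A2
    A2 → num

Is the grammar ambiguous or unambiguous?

Ambiguous

Witness: num * num

Derivation 1: A0 ⇒ A1 * A0 ⇒ A2 * A0 ⇒ num * A0 ⇒ num * A1 ⇒ num * A2 ⇒ num * num
Derivation 2: A0 ⇒ A0 * A1 ⇒ A1 * A1 ⇒ A2 * A1 ⇒ num * A1 ⇒ num * A2 ⇒ num * num

Two distinct leftmost derivations for the same string.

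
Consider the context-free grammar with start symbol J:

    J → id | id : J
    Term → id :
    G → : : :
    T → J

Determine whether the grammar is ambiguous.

(Term, G, T are unreachable from J, so their rules don't affect L(J).) Right-recursive list with a separator: after each atom, whether the separator follows determines the rule. One parse per string.

Unambiguous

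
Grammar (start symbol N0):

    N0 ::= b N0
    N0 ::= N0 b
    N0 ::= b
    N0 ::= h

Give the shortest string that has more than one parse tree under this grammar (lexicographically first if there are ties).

b b

length 1: no string has ≥2 trees
length 2: b b has 2 parse trees

Two derivations of b b:
  N0 ⇒ b N0 ⇒ b b
  N0 ⇒ N0 b ⇒ b b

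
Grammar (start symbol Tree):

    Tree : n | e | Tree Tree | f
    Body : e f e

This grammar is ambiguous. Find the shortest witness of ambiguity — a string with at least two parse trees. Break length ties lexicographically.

length 1: no string has ≥2 trees
length 2: no string has ≥2 trees
length 3: e e e has 2 parse trees

Two derivations of e e e:
  Tree ⇒ Tree Tree ⇒ e Tree ⇒ e Tree Tree ⇒ e e Tree ⇒ e e e
  Tree ⇒ Tree Tree ⇒ Tree Tree Tree ⇒ e Tree Tree ⇒ e e Tree ⇒ e e e

e e e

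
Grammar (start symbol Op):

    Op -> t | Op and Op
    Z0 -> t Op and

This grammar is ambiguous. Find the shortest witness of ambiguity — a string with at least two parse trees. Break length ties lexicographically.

length 1: no string has ≥2 trees
length 3: no string has ≥2 trees
length 5: t and t and t has 2 parse trees

Two derivations of t and t and t:
  Op ⇒ Op and Op ⇒ t and Op ⇒ t and Op and Op ⇒ t and t and Op ⇒ t and t and t
  Op ⇒ Op and Op ⇒ Op and Op and Op ⇒ t and Op and Op ⇒ t and t and Op ⇒ t and t and t

t and t and t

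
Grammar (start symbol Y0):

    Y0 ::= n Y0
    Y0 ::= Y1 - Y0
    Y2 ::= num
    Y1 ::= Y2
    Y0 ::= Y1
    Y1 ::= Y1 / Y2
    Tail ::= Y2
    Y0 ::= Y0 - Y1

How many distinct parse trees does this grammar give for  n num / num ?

1

Parse trees for n num / num:
  [Y0 n [Y0 [Y1 [Y1 [Y2 num]] / [Y2 num]]]]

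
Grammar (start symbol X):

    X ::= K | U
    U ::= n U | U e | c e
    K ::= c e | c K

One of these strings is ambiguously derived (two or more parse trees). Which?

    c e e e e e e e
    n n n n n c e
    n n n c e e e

c e e e e e e e: 1 tree
n n n n n c e: 1 tree
n n n c e e e: 10 trees

n n n c e e e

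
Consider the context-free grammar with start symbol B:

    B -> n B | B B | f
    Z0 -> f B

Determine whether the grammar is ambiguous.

Witness: f f f

Derivation 1: B ⇒ B B ⇒ B B B ⇒ f B B ⇒ f f B ⇒ f f f
Derivation 2: B ⇒ B B ⇒ f B ⇒ f B B ⇒ f f B ⇒ f f f

Two distinct leftmost derivations for the same string.

Ambiguous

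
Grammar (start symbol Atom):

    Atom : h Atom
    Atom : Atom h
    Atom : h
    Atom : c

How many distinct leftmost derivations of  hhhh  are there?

Parse trees for hhhh:
  [Atom h [Atom h [Atom h [Atom h]]]]
  [Atom h [Atom h [Atom [Atom h] h]]]
  [Atom h [Atom [Atom h [Atom h]] h]]
  [Atom h [Atom [Atom [Atom h] h] h]]
  [Atom [Atom h [Atom h [Atom h]]] h]
  [Atom [Atom h [Atom [Atom h] h]] h]
  [Atom [Atom [Atom h [Atom h]] h] h]
  [Atom [Atom [Atom [Atom h] h] h] h]

8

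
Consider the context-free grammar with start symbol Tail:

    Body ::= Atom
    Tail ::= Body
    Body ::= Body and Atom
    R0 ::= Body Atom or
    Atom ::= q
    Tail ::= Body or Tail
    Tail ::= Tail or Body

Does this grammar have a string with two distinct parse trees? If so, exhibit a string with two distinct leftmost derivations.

Witness: q or q

Derivation 1: Tail ⇒ Body or Tail ⇒ Atom or Tail ⇒ q or Tail ⇒ q or Body ⇒ q or Atom ⇒ q or q
Derivation 2: Tail ⇒ Tail or Body ⇒ Body or Body ⇒ Atom or Body ⇒ q or Body ⇒ q or Atom ⇒ q or q

Two distinct leftmost derivations for the same string.

Ambiguous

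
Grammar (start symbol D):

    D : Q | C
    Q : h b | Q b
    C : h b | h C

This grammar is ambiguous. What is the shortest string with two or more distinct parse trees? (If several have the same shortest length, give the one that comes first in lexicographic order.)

h b

length 2: h b has 2 parse trees

Two derivations of h b:
  D ⇒ Q ⇒ h b
  D ⇒ C ⇒ h b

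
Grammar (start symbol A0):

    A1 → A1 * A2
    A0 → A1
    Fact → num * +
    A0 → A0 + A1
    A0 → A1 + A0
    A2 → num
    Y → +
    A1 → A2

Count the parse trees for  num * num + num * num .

2

Parse trees for num * num + num * num:
  [A0 [A0 [A1 [A1 [A2 num]] * [A2 num]]] + [A1 [A1 [A2 num]] * [A2 num]]]
  [A0 [A1 [A1 [A2 num]] * [A2 num]] + [A0 [A1 [A1 [A2 num]] * [A2 num]]]]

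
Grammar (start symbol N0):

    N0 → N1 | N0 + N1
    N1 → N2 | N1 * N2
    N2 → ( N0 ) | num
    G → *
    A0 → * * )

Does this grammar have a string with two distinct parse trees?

Unambiguous

Only N0, N1, N2 are reachable from N0; ignoring the rest: The grammar is stratified — N0 handles '+' (left-recursive), N1 handles '*', N2 atoms. Each operator has a fixed associativity and precedence level, so every string has one parse.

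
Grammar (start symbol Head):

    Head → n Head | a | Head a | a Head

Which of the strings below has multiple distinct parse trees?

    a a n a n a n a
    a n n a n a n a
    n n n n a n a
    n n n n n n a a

a a n a n a n a: 1 tree
a n n a n a n a: 1 tree
n n n n a n a: 1 tree
n n n n n n a a: 8 trees

n n n n n n a a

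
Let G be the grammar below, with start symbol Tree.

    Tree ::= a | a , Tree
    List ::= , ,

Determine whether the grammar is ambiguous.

Only Tree is reachable from Tree; ignoring the rest: Right-recursive list with a separator: after each atom, whether the separator follows determines the rule. One parse per string.

Unambiguous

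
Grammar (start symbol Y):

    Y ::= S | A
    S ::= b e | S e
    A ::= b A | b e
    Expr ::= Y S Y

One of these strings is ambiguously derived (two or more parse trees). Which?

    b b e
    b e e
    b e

b b e: 1 tree
b e e: 1 tree
b e: 2 trees

b e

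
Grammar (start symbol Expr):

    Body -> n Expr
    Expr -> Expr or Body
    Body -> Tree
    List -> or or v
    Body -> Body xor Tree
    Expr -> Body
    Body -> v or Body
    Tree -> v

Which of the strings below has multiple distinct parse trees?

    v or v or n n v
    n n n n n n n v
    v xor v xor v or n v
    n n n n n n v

v or v or n n v

v or v or n n v: 4 trees
n n n n n n n v: 1 tree
v xor v xor v or n v: 1 tree
n n n n n n v: 1 tree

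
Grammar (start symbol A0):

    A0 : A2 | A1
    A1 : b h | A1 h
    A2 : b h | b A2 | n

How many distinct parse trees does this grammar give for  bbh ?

Parse trees for bbh:
  [A0 [A2 b [A2 b h]]]

1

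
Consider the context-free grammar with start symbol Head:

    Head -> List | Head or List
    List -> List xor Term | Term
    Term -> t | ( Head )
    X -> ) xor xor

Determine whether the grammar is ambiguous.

(X is unreachable from Head, so its rules don't affect L(Head).) Head → Head or List | List  ;  List → List xor Term | Term  — a left-associative chain with Term at the bottom. Each string factors uniquely by precedence.

Unambiguous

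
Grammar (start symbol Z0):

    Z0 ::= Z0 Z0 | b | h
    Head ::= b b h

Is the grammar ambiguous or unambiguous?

Ambiguous

Witness: b b b

Derivation 1: Z0 ⇒ Z0 Z0 ⇒ Z0 Z0 Z0 ⇒ b Z0 Z0 ⇒ b b Z0 ⇒ b b b
Derivation 2: Z0 ⇒ Z0 Z0 ⇒ b Z0 ⇒ b Z0 Z0 ⇒ b b Z0 ⇒ b b b

Two distinct leftmost derivations for the same string.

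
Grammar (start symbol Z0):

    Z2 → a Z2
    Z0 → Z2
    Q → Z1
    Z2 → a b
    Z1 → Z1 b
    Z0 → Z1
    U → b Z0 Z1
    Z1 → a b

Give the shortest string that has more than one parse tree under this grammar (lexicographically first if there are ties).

length 2: a b has 2 parse trees

Two derivations of a b:
  Z0 ⇒ Z2 ⇒ a b
  Z0 ⇒ Z1 ⇒ a b

a b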